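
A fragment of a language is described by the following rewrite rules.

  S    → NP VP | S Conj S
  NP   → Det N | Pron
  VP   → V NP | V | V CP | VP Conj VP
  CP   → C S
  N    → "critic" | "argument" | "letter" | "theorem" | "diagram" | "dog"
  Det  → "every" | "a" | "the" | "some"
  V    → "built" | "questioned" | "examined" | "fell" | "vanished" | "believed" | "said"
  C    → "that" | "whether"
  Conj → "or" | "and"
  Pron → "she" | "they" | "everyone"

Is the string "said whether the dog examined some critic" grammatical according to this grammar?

Ungrammatical

For S → NP VP, no prefix of the string parses as an NP. The alternative S rule S → S Conj S likewise has no satisfying split.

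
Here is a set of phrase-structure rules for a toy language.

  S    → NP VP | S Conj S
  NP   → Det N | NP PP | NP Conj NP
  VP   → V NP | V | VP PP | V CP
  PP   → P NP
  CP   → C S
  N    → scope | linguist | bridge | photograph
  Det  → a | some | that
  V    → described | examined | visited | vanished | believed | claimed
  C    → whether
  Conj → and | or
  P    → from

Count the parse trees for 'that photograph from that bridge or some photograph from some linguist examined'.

5

Two of the 5 distinct bracketings:
[S [NP [NP [Det that] [N photograph]] [PP [P from] [NP [NP [NP [Det that] [N bridge]] [Conj or] [NP [Det some] [N photograph]]] [PP [P from] [NP [Det some] [N linguist]]]]]] [VP [V examined]]]
[S [NP [NP [Det that] [N photograph]] [PP [P from] [NP [NP [Det that] [N bridge]] [Conj or] [NP [NP [Det some] [N photograph]] [PP [P from] [NP [Det some] [N linguist]]]]]]] [VP [V examined]]]
The trees differ in how a recursive rule is bracketed over the same span.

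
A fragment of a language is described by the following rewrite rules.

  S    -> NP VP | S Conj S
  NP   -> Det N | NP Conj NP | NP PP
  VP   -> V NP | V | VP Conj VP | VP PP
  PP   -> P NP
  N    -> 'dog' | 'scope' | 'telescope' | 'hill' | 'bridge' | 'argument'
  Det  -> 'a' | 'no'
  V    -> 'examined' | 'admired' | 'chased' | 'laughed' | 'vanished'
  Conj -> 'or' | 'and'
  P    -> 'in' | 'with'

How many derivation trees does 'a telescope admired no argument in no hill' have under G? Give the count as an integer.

2

The two bracketings:
[S [NP [Det a] [N telescope]] [VP [V admired] [NP [NP [Det no] [N argument]] [PP [P in] [NP [Det no] [N hill]]]]]]
[S [NP [Det a] [N telescope]] [VP [VP [V admired] [NP [Det no] [N argument]]] [PP [P in] [NP [Det no] [N hill]]]]]
The difference turns on whether NP → NP PP is used at the relevant span, versus an alternative expansion of NP.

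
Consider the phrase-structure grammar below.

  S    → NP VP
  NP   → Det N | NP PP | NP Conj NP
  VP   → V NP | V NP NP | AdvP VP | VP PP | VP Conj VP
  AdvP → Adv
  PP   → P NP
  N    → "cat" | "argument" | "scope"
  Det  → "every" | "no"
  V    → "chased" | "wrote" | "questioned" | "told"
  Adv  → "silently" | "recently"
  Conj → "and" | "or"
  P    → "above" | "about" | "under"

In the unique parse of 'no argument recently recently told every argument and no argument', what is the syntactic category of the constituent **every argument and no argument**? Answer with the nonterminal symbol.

NP

S
  NP
    Det: no
    N: argument
  VP
    AdvP
      Adv: recently
    VP
      AdvP
        Adv: recently
      VP
        V: told
        NP
          NP
            Det: every
            N: argument
          Conj: and
          NP
            Det: no
            N: argument
The span 'every argument and no argument' is the NP node built by NP → NP Conj NP.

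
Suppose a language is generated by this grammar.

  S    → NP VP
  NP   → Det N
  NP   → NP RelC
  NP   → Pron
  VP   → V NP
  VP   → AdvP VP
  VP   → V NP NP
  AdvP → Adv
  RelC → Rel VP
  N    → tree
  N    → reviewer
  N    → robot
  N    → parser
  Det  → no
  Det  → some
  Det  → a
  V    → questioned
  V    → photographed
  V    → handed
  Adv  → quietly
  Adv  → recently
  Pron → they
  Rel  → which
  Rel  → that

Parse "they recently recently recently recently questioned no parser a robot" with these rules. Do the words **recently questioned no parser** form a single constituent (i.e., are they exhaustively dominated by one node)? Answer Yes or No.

No

[S [NP [Pron they]] [VP [AdvP [Adv recently]] [VP [AdvP [Adv recently]] [VP [AdvP [Adv recently]] [VP [AdvP [Adv recently]] [VP [V questioned] [NP [Det no] [N parser]] [NP [Det a] [N robot]]]]]]]]
The smallest constituent containing 'recently questioned no parser' is the VP spanning 'recently questioned no parser a robot'; no single node in the tree dominates exactly the given words.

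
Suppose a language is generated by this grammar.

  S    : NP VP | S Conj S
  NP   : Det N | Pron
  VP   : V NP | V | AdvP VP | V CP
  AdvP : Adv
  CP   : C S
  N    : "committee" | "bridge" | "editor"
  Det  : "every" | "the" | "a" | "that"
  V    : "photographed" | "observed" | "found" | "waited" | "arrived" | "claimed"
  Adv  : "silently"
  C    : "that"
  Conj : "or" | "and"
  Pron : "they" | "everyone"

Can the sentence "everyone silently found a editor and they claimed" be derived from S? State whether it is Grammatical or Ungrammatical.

S
  S
    NP
      Pron: everyone
    VP
      AdvP
        Adv: silently
      VP
        V: found
        NP
          Det: a
          N: editor
  Conj: and
  S
    NP
      Pron: they
    VP
      V: claimed
Every word is introduced by a lexical rule and the phrasal rules combine the resulting categories into a single S.

Grammatical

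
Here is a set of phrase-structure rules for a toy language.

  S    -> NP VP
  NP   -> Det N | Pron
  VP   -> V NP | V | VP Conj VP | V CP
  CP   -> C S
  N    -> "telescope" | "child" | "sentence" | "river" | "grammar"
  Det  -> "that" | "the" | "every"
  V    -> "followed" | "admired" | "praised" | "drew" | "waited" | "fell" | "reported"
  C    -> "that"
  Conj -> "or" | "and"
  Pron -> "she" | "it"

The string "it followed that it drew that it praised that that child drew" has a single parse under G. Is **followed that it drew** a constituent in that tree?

No

[S [NP [Pron it]] [VP [V followed] [CP [C that] [S [NP [Pron it]] [VP [V drew] [CP [C that] [S [NP [Pron it]] [VP [V praised] [CP [C that] [S [NP [Det that] [N child]] [VP [V drew]]]]]]]]]]]]
The smallest constituent containing 'followed that it drew' is the VP spanning 'followed that it drew that it praised that that child drew'; no single node in the tree dominates exactly the given words.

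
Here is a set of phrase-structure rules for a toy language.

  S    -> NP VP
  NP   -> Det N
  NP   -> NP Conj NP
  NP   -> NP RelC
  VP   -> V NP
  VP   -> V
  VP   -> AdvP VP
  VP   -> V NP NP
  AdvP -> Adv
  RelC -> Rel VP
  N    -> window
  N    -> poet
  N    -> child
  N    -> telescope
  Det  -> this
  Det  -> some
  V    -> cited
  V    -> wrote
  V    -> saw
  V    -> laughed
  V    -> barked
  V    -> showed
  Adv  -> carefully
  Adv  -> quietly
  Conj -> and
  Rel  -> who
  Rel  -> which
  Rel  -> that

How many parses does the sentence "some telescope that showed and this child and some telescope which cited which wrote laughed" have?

9

Two of the 9 distinct bracketings:
[S [NP [NP [NP [Det some] [N telescope]] [RelC [Rel that] [VP [V showed]]]] [Conj and] [NP [NP [Det this] [N child]] [Conj and] [NP [NP [NP [Det some] [N telescope]] [RelC [Rel which] [VP [V cited]]]] [RelC [Rel which] [VP [V wrote]]]]]] [VP [V laughed]]]
[S [NP [NP [NP [Det some] [N telescope]] [RelC [Rel that] [VP [V showed]]]] [Conj and] [NP [NP [NP [Det this] [N child]] [Conj and] [NP [NP [Det some] [N telescope]] [RelC [Rel which] [VP [V cited]]]]] [RelC [Rel which] [VP [V wrote]]]]] [VP [V laughed]]]
The trees differ in how a recursive rule is bracketed over the same span.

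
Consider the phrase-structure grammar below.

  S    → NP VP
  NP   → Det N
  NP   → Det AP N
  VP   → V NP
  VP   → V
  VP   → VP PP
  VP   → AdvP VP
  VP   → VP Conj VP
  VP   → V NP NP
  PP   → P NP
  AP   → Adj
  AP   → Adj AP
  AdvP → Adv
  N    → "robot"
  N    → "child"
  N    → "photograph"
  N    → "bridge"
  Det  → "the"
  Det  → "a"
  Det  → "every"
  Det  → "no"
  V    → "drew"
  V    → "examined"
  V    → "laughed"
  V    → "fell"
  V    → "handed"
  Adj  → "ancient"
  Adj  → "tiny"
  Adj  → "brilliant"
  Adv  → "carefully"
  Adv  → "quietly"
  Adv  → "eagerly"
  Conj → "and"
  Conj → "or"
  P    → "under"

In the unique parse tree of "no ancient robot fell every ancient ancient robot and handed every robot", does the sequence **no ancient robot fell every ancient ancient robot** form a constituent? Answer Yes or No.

No

[S [NP [Det no] [AP [Adj ancient]] [N robot]] [VP [VP [V fell] [NP [Det every] [AP [Adj ancient] [AP [Adj ancient]]] [N robot]]] [Conj and] [VP [V handed] [NP [Det every] [N robot]]]]]
The smallest constituent containing 'no ancient robot fell every ancient ancient robot' is the S spanning 'no ancient robot fell every ancient ancient robot and handed every robot'; no single node in the tree dominates exactly the given words.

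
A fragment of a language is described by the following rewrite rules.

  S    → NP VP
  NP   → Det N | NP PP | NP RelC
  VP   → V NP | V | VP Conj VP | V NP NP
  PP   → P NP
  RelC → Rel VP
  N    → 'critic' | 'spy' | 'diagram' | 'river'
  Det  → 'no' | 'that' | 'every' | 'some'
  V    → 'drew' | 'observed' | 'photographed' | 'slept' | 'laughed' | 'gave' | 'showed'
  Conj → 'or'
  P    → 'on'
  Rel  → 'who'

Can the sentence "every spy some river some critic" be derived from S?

For S → NP VP, the only prefix that parses as NP is 'every spy', but the remainder 'some river some critic' is not a VP under these rules.

Ungrammatical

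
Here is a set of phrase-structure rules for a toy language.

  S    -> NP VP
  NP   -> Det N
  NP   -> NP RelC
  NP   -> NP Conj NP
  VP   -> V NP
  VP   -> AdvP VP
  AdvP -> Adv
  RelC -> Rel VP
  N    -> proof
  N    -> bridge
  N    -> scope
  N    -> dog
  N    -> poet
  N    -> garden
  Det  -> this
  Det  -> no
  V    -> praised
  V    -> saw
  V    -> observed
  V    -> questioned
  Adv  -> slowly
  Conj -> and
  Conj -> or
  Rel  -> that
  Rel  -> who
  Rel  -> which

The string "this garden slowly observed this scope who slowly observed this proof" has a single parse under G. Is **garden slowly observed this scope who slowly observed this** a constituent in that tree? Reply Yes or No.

[S [NP [Det this] [N garden]] [VP [AdvP [Adv slowly]] [VP [V observed] [NP [NP [Det this] [N scope]] [RelC [Rel who] [VP [AdvP [Adv slowly]] [VP [V observed] [NP [Det this] [N proof]]]]]]]]]
The smallest constituent containing 'garden slowly observed this scope who slowly observed this' is the S spanning 'this garden slowly observed this scope who slowly observed this proof'; no single node in the tree dominates exactly the given words.

No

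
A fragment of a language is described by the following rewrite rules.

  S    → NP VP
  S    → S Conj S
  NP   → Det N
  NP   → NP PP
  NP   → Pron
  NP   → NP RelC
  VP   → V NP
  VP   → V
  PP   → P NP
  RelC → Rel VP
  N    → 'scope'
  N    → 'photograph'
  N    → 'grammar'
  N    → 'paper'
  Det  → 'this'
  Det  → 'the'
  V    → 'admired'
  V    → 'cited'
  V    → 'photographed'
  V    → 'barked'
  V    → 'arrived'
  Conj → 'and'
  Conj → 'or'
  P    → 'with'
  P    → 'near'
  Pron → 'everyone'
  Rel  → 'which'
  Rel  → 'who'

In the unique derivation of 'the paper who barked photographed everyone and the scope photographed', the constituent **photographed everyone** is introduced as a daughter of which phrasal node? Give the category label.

[S [S [NP [NP [Det the] [N paper]] [RelC [Rel who] [VP [V barked]]]] [VP [V photographed] [NP [Pron everyone]]]] [Conj and] [S [NP [Det the] [N scope]] [VP [V photographed]]]]
The span 'photographed everyone' is the VP node built by VP → V NP.
Its mother is the S built by S → NP VP.

S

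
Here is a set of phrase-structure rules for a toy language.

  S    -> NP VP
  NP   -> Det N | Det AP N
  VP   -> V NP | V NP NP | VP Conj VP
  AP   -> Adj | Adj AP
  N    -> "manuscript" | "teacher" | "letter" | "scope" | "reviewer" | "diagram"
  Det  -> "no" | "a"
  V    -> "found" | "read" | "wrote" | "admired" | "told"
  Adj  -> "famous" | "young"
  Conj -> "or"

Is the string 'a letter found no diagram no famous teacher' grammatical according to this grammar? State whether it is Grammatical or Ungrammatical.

Grammatical

S
  NP
    Det: a
    N: letter
  VP
    V: found
    NP
      Det: no
      N: diagram
    NP
      Det: no
      AP
        Adj: famous
      N: teacher
Every word is introduced by a lexical rule and the phrasal rules combine the resulting categories into a single S.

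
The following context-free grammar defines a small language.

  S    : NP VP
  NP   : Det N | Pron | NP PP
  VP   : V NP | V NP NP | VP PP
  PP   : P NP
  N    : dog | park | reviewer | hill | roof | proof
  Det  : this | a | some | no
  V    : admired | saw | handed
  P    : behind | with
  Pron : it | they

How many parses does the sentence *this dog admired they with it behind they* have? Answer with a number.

Two of the 5 distinct bracketings:
[S [NP [Det this] [N dog]] [VP [V admired] [NP [NP [Pron they]] [PP [P with] [NP [NP [Pron it]] [PP [P behind] [NP [Pron they]]]]]]]]
[S [NP [Det this] [N dog]] [VP [V admired] [NP [NP [NP [Pron they]] [PP [P with] [NP [Pron it]]]] [PP [P behind] [NP [Pron they]]]]]]
The trees differ in how a recursive rule is bracketed over the same span.

5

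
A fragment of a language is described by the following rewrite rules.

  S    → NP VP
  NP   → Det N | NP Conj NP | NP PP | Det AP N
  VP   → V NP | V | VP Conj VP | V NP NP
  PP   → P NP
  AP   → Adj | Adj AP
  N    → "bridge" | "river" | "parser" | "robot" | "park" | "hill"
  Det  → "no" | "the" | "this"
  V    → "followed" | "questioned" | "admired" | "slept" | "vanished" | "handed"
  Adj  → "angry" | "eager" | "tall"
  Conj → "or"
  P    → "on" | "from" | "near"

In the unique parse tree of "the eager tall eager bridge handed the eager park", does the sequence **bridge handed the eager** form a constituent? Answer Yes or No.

No

[S [NP [Det the] [AP [Adj eager] [AP [Adj tall] [AP [Adj eager]]]] [N bridge]] [VP [V handed] [NP [Det the] [AP [Adj eager]] [N park]]]]
The smallest constituent containing 'bridge handed the eager' is the S spanning 'the eager tall eager bridge handed the eager park'; no single node in the tree dominates exactly the given words.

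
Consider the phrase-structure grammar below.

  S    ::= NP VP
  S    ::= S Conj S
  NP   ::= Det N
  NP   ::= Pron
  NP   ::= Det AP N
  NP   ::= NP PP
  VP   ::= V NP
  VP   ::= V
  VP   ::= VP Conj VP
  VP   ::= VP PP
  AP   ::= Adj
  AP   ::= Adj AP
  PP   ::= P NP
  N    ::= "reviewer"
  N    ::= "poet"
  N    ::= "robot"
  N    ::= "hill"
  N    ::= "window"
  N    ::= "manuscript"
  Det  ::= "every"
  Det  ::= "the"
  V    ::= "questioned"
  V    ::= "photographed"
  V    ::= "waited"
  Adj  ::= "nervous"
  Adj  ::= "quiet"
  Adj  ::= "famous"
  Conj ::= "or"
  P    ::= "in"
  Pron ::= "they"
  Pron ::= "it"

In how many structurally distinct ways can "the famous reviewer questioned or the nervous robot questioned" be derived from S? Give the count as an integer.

[S [S [NP [Det the] [AP [Adj famous]] [N reviewer]] [VP [V questioned]]] [Conj or] [S [NP [Det the] [AP [Adj nervous]] [N robot]] [VP [V questioned]]]]
No rule offers an alternative attachment or grouping for any span, so this is the only derivation.

1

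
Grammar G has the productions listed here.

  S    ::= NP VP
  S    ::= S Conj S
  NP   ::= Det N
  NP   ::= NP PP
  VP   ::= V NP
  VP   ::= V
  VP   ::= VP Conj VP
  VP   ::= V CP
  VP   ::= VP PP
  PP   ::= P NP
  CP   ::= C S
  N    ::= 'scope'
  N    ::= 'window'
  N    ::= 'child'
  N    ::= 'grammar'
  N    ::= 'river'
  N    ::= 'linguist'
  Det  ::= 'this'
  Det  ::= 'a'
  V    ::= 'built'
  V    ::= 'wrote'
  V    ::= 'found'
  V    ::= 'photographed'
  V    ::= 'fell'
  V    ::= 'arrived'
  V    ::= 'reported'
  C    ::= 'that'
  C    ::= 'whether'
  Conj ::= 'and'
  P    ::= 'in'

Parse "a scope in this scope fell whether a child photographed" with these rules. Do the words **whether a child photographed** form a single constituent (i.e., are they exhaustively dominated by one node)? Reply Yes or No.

[S [NP [NP [Det a] [N scope]] [PP [P in] [NP [Det this] [N scope]]]] [VP [V fell] [CP [C whether] [S [NP [Det a] [N child]] [VP [V photographed]]]]]]
The words 'whether a child photographed' are exhaustively dominated by a single CP node (built by CP → C S), so they form a constituent.

Yes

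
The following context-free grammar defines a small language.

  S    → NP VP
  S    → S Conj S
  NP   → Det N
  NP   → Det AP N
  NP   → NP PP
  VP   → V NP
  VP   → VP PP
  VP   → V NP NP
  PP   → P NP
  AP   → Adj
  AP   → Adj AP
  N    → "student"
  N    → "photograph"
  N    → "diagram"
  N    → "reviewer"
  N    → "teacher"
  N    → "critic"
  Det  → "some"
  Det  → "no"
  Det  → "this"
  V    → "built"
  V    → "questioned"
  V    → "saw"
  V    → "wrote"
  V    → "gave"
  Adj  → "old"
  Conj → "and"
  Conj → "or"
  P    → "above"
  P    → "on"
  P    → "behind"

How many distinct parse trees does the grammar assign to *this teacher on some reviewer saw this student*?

1

[S [NP [NP [Det this] [N teacher]] [PP [P on] [NP [Det some] [N reviewer]]]] [VP [V saw] [NP [Det this] [N student]]]]
No rule offers an alternative attachment or grouping for any span, so this is the only derivation.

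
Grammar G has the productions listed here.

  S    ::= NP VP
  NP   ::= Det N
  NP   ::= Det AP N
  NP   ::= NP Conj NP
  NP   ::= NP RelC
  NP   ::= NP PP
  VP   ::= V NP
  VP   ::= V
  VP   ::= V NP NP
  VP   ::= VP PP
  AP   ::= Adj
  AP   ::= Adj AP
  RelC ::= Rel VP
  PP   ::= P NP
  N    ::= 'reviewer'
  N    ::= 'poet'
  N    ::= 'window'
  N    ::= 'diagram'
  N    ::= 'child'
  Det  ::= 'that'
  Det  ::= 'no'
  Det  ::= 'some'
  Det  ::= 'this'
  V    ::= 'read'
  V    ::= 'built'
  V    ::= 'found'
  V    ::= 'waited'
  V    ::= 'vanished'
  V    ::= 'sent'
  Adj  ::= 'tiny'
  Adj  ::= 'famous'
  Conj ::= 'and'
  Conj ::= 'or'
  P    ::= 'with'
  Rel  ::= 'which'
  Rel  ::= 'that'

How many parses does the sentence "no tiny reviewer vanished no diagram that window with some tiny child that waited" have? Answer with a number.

Two of the 3 distinct bracketings:
[S [NP [Det no] [AP [Adj tiny]] [N reviewer]] [VP [V vanished] [NP [Det no] [N diagram]] [NP [NP [NP [Det that] [N window]] [PP [P with] [NP [Det some] [AP [Adj tiny]] [N child]]]] [RelC [Rel that] [VP [V waited]]]]]]
[S [NP [Det no] [AP [Adj tiny]] [N reviewer]] [VP [V vanished] [NP [Det no] [N diagram]] [NP [NP [Det that] [N window]] [PP [P with] [NP [NP [Det some] [AP [Adj tiny]] [N child]] [RelC [Rel that] [VP [V waited]]]]]]]]
The trees differ in how a recursive rule is bracketed over the same span.

3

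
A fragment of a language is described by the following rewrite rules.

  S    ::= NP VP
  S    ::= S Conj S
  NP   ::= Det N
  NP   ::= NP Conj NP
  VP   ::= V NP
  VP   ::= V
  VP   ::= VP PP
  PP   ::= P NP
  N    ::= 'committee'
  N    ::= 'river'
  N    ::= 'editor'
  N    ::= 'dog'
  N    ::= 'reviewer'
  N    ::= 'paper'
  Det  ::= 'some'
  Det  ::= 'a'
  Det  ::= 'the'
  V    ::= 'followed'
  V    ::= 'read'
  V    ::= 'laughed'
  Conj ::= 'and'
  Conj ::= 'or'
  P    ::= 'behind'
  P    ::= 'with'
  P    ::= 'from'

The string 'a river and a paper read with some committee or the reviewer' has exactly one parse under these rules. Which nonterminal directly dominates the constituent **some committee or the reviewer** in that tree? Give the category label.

[S [NP [NP [Det a] [N river]] [Conj and] [NP [Det a] [N paper]]] [VP [VP [V read]] [PP [P with] [NP [NP [Det some] [N committee]] [Conj or] [NP [Det the] [N reviewer]]]]]]
The span 'some committee or the reviewer' is the NP node built by NP → NP Conj NP.
Its mother is the PP built by PP → P NP.

PP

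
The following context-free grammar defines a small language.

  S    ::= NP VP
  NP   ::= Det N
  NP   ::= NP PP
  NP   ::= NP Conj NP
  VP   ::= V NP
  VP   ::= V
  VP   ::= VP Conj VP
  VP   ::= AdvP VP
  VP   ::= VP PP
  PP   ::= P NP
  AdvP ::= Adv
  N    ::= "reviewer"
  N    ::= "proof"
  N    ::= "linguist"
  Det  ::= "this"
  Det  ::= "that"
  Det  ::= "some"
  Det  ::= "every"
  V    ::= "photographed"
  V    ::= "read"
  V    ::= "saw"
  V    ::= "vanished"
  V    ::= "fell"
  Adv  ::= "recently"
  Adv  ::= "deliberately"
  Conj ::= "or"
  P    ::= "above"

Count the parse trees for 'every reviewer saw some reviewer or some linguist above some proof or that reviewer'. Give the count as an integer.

Two of the 6 distinct bracketings:
[S [NP [Det every] [N reviewer]] [VP [V saw] [NP [NP [NP [Det some] [N reviewer]] [Conj or] [NP [Det some] [N linguist]]] [PP [P above] [NP [NP [Det some] [N proof]] [Conj or] [NP [Det that] [N reviewer]]]]]]]
[S [NP [Det every] [N reviewer]] [VP [V saw] [NP [NP [Det some] [N reviewer]] [Conj or] [NP [NP [Det some] [N linguist]] [PP [P above] [NP [NP [Det some] [N proof]] [Conj or] [NP [Det that] [N reviewer]]]]]]]]
The trees differ in how a recursive rule is bracketed over the same span.

6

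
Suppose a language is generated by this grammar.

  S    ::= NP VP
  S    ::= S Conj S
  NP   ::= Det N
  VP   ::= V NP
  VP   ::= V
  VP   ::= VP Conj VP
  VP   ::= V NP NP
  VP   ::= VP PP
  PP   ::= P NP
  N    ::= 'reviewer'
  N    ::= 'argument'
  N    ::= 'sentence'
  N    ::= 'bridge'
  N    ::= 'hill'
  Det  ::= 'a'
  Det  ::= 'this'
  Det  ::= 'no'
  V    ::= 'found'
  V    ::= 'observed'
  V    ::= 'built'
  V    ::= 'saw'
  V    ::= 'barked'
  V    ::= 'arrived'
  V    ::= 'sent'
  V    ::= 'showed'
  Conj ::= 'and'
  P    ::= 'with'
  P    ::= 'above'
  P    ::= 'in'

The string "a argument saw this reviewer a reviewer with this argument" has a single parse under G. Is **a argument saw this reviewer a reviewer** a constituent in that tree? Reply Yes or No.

[S [NP [Det a] [N argument]] [VP [VP [V saw] [NP [Det this] [N reviewer]] [NP [Det a] [N reviewer]]] [PP [P with] [NP [Det this] [N argument]]]]]
The smallest constituent containing 'a argument saw this reviewer a reviewer' is the S spanning 'a argument saw this reviewer a reviewer with this argument'; no single node in the tree dominates exactly the given words.

No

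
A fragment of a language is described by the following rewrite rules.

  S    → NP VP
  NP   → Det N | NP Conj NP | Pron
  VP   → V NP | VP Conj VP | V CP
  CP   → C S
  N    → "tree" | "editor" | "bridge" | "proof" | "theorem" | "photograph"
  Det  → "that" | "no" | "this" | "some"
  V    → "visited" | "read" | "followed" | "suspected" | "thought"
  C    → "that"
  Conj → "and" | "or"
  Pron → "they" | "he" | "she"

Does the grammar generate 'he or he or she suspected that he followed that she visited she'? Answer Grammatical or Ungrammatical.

Grammatical

S
  NP
    NP
      Pron: he
    Conj: or
    NP
      NP
        Pron: he
      Conj: or
      NP
        Pron: she
  VP
    V: suspected
    CP
      C: that
      S
        NP
          Pron: he
        VP
          V: followed
          CP
            C: that
            S
              NP
                Pron: she
              VP
                V: visited
                NP
                  Pron: she
The bracketing above is licensed at every node by one of the given productions, with S at the root.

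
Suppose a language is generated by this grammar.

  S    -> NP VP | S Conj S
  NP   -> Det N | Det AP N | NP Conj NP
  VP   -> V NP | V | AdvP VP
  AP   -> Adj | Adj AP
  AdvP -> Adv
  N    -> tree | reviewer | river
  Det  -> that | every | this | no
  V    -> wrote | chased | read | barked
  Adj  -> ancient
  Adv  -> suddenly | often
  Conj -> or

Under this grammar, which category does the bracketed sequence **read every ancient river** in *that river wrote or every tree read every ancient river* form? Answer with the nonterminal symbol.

VP

S
  S
    NP
      Det: that
      N: river
    VP
      V: wrote
  Conj: or
  S
    NP
      Det: every
      N: tree
    VP
      V: read
      NP
        Det: every
        AP
          Adj: ancient
        N: river
The span 'read every ancient river' is the VP node built by VP → V NP.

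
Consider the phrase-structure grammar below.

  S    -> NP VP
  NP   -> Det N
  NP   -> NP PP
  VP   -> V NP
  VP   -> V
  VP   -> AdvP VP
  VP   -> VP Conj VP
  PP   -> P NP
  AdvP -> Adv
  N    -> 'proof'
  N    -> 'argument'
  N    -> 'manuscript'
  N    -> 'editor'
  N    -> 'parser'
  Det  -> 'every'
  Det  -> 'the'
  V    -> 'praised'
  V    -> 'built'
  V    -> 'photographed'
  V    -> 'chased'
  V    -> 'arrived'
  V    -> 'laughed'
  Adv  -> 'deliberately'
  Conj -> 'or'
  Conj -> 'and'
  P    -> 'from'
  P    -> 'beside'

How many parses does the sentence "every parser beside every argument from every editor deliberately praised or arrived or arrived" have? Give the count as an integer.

10

Two of the 10 distinct bracketings:
[S [NP [NP [Det every] [N parser]] [PP [P beside] [NP [NP [Det every] [N argument]] [PP [P from] [NP [Det every] [N editor]]]]]] [VP [AdvP [Adv deliberately]] [VP [VP [V praised]] [Conj or] [VP [VP [V arrived]] [Conj or] [VP [V arrived]]]]]]
[S [NP [NP [Det every] [N parser]] [PP [P beside] [NP [NP [Det every] [N argument]] [PP [P from] [NP [Det every] [N editor]]]]]] [VP [AdvP [Adv deliberately]] [VP [VP [VP [V praised]] [Conj or] [VP [V arrived]]] [Conj or] [VP [V arrived]]]]]
The trees differ in how a recursive rule is bracketed over the same span.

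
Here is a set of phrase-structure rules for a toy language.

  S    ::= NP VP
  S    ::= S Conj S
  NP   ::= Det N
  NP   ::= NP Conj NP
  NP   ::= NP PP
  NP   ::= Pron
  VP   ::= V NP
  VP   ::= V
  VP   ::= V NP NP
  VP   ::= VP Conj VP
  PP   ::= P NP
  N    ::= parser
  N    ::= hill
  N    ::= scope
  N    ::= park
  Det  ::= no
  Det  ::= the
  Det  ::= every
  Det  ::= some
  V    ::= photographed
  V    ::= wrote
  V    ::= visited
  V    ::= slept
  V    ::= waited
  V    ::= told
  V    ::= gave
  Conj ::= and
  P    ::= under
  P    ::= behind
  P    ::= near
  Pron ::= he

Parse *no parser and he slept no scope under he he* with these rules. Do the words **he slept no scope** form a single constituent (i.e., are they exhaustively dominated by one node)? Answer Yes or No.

[S [NP [NP [Det no] [N parser]] [Conj and] [NP [Pron he]]] [VP [V slept] [NP [NP [Det no] [N scope]] [PP [P under] [NP [Pron he]]]] [NP [Pron he]]]]
The smallest constituent containing 'he slept no scope' is the S spanning 'no parser and he slept no scope under he he'; no single node in the tree dominates exactly the given words.

No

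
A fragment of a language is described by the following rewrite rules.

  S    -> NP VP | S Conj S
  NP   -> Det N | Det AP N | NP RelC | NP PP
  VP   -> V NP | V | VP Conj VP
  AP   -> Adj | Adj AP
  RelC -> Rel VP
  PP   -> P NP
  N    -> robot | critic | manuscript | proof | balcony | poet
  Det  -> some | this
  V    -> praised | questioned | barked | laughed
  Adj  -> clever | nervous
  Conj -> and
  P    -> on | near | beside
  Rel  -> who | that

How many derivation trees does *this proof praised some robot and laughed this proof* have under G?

1

[S [NP [Det this] [N proof]] [VP [VP [V praised] [NP [Det some] [N robot]]] [Conj and] [VP [V laughed] [NP [Det this] [N proof]]]]]
No rule offers an alternative attachment or grouping for any span, so this is the only derivation.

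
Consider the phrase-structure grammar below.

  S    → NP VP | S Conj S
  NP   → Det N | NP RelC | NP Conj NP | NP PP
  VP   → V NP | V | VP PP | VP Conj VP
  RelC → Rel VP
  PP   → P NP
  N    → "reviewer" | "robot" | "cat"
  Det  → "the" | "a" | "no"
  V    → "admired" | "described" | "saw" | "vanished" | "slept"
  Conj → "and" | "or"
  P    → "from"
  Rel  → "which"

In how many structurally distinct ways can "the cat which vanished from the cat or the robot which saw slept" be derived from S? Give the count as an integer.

10

Two of the 10 distinct bracketings:
[S [NP [NP [Det the] [N cat]] [RelC [Rel which] [VP [VP [V vanished]] [PP [P from] [NP [NP [NP [Det the] [N cat]] [Conj or] [NP [Det the] [N robot]]] [RelC [Rel which] [VP [V saw]]]]]]]] [VP [V slept]]]
[S [NP [NP [Det the] [N cat]] [RelC [Rel which] [VP [VP [V vanished]] [PP [P from] [NP [NP [Det the] [N cat]] [Conj or] [NP [NP [Det the] [N robot]] [RelC [Rel which] [VP [V saw]]]]]]]]] [VP [V slept]]]
The trees differ in how a recursive rule is bracketed over the same span.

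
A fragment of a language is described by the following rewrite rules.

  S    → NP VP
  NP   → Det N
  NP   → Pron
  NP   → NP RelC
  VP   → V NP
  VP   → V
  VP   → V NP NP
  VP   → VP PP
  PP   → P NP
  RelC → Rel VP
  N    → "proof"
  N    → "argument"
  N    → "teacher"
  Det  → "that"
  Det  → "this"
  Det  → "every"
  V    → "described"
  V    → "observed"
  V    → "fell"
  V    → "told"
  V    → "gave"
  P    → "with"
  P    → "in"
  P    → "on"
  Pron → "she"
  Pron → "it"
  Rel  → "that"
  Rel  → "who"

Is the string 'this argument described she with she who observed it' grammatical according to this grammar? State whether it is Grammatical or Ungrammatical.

[S [NP [Det this] [N argument]] [VP [VP [V described] [NP [Pron she]]] [PP [P with] [NP [NP [Pron she]] [RelC [Rel who] [VP [V observed] [NP [Pron it]]]]]]]]
The bracketing above is licensed at every node by one of the given productions, with S at the root.

Grammatical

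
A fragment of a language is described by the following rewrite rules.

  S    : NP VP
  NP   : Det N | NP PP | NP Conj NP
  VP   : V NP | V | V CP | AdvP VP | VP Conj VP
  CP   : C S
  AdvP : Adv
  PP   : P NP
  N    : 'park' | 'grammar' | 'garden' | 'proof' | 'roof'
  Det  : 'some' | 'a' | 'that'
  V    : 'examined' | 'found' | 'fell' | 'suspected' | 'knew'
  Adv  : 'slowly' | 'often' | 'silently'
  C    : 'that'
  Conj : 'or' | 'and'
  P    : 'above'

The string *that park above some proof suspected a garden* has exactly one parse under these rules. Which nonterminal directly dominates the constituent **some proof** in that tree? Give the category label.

PP

S
  NP
    NP
      Det: that
      N: park
    PP
      P: above
      NP
        Det: some
        N: proof
  VP
    V: suspected
    NP
      Det: a
      N: garden
The span 'some proof' is the NP node built by NP → Det N.
Its mother is the PP built by PP → P NP.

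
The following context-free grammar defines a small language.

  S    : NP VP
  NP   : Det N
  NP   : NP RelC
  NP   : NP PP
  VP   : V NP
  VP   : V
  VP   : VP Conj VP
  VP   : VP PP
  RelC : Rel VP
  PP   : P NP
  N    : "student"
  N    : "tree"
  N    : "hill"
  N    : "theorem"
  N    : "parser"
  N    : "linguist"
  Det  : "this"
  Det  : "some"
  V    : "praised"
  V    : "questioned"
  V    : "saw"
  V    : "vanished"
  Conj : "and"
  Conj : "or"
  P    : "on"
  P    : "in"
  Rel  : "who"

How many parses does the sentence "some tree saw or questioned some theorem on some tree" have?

Two of the 3 distinct bracketings:
[S [NP [Det some] [N tree]] [VP [VP [V saw]] [Conj or] [VP [V questioned] [NP [NP [Det some] [N theorem]] [PP [P on] [NP [Det some] [N tree]]]]]]]
[S [NP [Det some] [N tree]] [VP [VP [V saw]] [Conj or] [VP [VP [V questioned] [NP [Det some] [N theorem]]] [PP [P on] [NP [Det some] [N tree]]]]]]
The difference turns on whether NP → NP PP is used at the relevant span, versus an alternative expansion of NP.

3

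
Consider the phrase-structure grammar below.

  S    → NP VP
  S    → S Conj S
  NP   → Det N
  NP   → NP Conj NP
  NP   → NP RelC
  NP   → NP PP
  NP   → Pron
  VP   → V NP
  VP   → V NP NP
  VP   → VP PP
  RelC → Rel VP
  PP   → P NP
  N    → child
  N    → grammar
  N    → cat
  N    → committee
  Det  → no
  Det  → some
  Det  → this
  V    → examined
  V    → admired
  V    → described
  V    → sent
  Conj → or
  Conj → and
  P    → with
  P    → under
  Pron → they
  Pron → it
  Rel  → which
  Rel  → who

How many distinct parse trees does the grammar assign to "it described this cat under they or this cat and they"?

7

Two of the 7 distinct bracketings:
[S [NP [Pron it]] [VP [V described] [NP [NP [NP [Det this] [N cat]] [PP [P under] [NP [Pron they]]]] [Conj or] [NP [NP [Det this] [N cat]] [Conj and] [NP [Pron they]]]]]]
[S [NP [Pron it]] [VP [V described] [NP [NP [NP [NP [Det this] [N cat]] [PP [P under] [NP [Pron they]]]] [Conj or] [NP [Det this] [N cat]]] [Conj and] [NP [Pron they]]]]]
The trees differ in how a recursive rule is bracketed over the same span.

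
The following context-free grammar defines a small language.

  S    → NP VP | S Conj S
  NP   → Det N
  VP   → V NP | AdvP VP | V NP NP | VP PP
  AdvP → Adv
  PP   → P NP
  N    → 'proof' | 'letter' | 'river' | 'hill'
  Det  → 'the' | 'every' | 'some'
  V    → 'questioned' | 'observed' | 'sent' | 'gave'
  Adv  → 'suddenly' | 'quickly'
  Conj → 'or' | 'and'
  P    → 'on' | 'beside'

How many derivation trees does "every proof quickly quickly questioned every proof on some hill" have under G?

Two of the 3 distinct bracketings:
[S [NP [Det every] [N proof]] [VP [AdvP [Adv quickly]] [VP [AdvP [Adv quickly]] [VP [VP [V questioned] [NP [Det every] [N proof]]] [PP [P on] [NP [Det some] [N hill]]]]]]]
[S [NP [Det every] [N proof]] [VP [AdvP [Adv quickly]] [VP [VP [AdvP [Adv quickly]] [VP [V questioned] [NP [Det every] [N proof]]]] [PP [P on] [NP [Det some] [N hill]]]]]]
The trees differ in how a recursive rule is bracketed over the same span.

3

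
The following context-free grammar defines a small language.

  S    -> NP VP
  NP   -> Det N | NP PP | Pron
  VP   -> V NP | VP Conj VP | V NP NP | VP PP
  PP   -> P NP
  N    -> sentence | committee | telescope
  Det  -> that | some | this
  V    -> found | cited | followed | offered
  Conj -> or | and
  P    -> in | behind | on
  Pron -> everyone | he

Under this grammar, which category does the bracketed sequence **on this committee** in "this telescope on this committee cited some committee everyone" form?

PP

[S [NP [NP [Det this] [N telescope]] [PP [P on] [NP [Det this] [N committee]]]] [VP [V cited] [NP [Det some] [N committee]] [NP [Pron everyone]]]]
The span 'on this committee' is the PP node built by PP → P NP.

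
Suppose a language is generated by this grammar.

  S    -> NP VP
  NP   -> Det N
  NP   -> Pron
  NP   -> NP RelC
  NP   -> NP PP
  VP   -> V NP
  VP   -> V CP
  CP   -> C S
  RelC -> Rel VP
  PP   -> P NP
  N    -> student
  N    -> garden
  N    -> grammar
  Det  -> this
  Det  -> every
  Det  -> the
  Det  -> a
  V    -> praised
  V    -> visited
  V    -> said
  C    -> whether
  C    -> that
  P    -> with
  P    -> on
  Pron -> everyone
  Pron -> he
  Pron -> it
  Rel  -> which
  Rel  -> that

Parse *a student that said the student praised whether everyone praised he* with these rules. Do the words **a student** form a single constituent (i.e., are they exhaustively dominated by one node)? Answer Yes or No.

[S [NP [NP [Det a] [N student]] [RelC [Rel that] [VP [V said] [NP [Det the] [N student]]]]] [VP [V praised] [CP [C whether] [S [NP [Pron everyone]] [VP [V praised] [NP [Pron he]]]]]]]
The words 'a student' are exhaustively dominated by a single NP node (built by NP → Det N), so they form a constituent.

Yes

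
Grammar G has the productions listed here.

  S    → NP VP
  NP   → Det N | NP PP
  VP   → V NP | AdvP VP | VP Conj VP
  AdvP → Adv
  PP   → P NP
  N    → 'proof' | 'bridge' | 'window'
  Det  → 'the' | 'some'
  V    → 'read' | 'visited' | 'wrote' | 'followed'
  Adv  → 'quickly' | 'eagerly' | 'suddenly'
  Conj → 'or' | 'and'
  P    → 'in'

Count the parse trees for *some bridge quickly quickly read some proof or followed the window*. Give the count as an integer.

3

Two of the 3 distinct bracketings:
[S [NP [Det some] [N bridge]] [VP [AdvP [Adv quickly]] [VP [AdvP [Adv quickly]] [VP [VP [V read] [NP [Det some] [N proof]]] [Conj or] [VP [V followed] [NP [Det the] [N window]]]]]]]
[S [NP [Det some] [N bridge]] [VP [AdvP [Adv quickly]] [VP [VP [AdvP [Adv quickly]] [VP [V read] [NP [Det some] [N proof]]]] [Conj or] [VP [V followed] [NP [Det the] [N window]]]]]]
The trees differ in how a recursive rule is bracketed over the same span.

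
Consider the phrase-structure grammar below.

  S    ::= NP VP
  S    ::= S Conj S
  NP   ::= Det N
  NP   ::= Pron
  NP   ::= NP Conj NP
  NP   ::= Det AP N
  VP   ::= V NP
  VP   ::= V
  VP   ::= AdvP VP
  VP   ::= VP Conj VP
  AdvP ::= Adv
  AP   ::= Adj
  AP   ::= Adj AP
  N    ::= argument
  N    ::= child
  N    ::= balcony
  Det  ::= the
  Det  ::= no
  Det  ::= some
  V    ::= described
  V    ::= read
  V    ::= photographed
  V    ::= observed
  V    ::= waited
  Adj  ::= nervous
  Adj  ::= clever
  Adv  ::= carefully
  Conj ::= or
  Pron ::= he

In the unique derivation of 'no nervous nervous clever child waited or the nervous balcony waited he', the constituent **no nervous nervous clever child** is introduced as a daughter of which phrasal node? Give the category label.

S
  S
    NP
      Det: no
      AP
        Adj: nervous
        AP
          Adj: nervous
          AP
            Adj: clever
      N: child
    VP
      V: waited
  Conj: or
  S
    NP
      Det: the
      AP
        Adj: nervous
      N: balcony
    VP
      V: waited
      NP
        Pron: he
The span 'no nervous nervous clever child' is the NP node built by NP → Det AP N.
Its mother is the S built by S → NP VP.

S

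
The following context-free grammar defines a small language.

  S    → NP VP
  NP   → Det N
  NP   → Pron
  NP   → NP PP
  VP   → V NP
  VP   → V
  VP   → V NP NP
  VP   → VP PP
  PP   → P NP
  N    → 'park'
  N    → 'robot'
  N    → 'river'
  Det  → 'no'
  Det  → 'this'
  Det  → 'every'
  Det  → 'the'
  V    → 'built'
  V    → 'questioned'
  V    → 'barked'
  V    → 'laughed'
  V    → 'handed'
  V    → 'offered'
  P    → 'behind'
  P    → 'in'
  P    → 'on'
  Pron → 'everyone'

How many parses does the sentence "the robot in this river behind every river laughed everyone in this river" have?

Two of the 4 distinct bracketings:
[S [NP [NP [Det the] [N robot]] [PP [P in] [NP [NP [Det this] [N river]] [PP [P behind] [NP [Det every] [N river]]]]]] [VP [V laughed] [NP [NP [Pron everyone]] [PP [P in] [NP [Det this] [N river]]]]]]
[S [NP [NP [Det the] [N robot]] [PP [P in] [NP [NP [Det this] [N river]] [PP [P behind] [NP [Det every] [N river]]]]]] [VP [VP [V laughed] [NP [Pron everyone]]] [PP [P in] [NP [Det this] [N river]]]]]
The difference turns on whether VP → VP PP is used at the relevant span, versus an alternative expansion of VP.

4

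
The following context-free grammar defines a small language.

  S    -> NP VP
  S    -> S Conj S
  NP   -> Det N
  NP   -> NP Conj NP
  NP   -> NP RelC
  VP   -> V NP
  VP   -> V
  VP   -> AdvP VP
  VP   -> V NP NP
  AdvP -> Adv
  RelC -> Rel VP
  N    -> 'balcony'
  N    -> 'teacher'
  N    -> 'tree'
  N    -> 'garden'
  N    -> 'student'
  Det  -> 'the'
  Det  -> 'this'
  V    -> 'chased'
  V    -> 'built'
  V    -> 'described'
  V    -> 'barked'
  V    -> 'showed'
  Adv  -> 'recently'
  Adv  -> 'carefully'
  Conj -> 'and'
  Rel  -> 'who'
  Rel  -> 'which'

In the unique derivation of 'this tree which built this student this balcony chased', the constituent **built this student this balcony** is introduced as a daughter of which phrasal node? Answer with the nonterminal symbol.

RelC

S
  NP
    NP
      Det: this
      N: tree
    RelC
      Rel: which
      VP
        V: built
        NP
          Det: this
          N: student
        NP
          Det: this
          N: balcony
  VP
    V: chased
The span 'built this student this balcony' is the VP node built by VP → V NP NP.
Its mother is the RelC built by RelC → Rel VP.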